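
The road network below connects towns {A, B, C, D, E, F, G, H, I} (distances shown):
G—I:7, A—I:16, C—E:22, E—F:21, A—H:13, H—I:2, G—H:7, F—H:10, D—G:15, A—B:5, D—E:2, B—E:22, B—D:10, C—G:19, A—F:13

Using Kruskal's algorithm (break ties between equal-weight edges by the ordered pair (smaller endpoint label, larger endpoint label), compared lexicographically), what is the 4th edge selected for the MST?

G-H

Kruskal: consider edges lightest-first.
D—E (2): add — endpoints in different components.
H—I (2): add — endpoints in different components.
A—B (5): add — endpoints in different components.
G—H (7): add — endpoints in different components.
G—I (7): skip — G and I already connected.
B—D (10): add — endpoints in different components.
F—H (10): add — endpoints in different components.
A—F (13): add — endpoints in different components.
A—H (13): skip — A and H already connected.
D—G (15): skip — D and G already connected.
A—I (16): skip — A and I already connected.
C—G (19): add — endpoints in different components.
The 4th edge added is G—H.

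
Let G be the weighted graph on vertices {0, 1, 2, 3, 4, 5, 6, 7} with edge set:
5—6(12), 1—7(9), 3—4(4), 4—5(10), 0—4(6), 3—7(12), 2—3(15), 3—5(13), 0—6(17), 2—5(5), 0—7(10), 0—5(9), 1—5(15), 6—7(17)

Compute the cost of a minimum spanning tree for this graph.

55

Sort edges by weight, then run Kruskal:
3—4 (4): add — endpoints in different components.
2—5 (5): add — endpoints in different components.
0—4 (6): add — endpoints in different components.
0—5 (9): add — endpoints in different components.
1—7 (9): add — endpoints in different components.
0—7 (10): add — endpoints in different components.
4—5 (10): skip — 4 and 5 already connected.
3—7 (12): skip — 3 and 7 already connected.
5—6 (12): add — endpoints in different components.
MST edges: 3—4, 2—5, 0—4, 0—5, 1—7, 0—7, 5—6; total weight 4+5+6+9+9+10+12 = 55.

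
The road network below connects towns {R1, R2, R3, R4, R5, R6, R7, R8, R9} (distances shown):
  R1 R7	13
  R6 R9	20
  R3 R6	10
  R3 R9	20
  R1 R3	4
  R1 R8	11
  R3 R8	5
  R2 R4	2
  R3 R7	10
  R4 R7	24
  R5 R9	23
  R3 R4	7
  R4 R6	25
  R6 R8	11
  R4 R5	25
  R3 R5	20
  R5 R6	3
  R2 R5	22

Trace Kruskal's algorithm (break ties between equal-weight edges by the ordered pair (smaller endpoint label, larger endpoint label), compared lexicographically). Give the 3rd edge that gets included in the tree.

R1-R3

Kruskal's algorithm — process edges by increasing weight (ties by edge label):
R2 R4 (2): add — endpoints in different components.
R5 R6 (3): add — endpoints in different components.
R1 R3 (4): add — endpoints in different components.
R3 R8 (5): add — endpoints in different components.
R3 R4 (7): add — endpoints in different components.
R3 R6 (10): add — endpoints in different components.
R3 R7 (10): add — endpoints in different components.
R1 R8 (11): skip — R8 and R1 already connected.
R6 R8 (11): skip — R6 and R8 already connected.
R1 R7 (13): skip — R7 and R1 already connected.
R3 R5 (20): skip — R3 and R5 already connected.
R3 R9 (20): add — endpoints in different components.
The 3rd edge added is R1 R3.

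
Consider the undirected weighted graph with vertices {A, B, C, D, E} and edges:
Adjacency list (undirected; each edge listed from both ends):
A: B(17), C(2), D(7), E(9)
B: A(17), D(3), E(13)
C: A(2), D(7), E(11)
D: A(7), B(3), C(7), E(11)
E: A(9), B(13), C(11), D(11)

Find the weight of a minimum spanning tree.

Prim's algorithm from B:
Step 1: frontier [B-D 3, B-E 13, A-B 17] → take B-D (3); add D.
Step 2: frontier [B-E 13, A-B 17, A-D 7, C-D 7, D-E 11] → take A-D (7); add A.
Step 3: frontier [A-C 2, A-E 9, B-E 13, C-D 7, D-E 11] → take A-C (2); add C.
Step 4: frontier [A-E 9, B-E 13, C-E 11, D-E 11] → take A-E (9); add E.
MST edges: B-D, A-D, A-C, A-E; total weight 3+7+2+9 = 21.

21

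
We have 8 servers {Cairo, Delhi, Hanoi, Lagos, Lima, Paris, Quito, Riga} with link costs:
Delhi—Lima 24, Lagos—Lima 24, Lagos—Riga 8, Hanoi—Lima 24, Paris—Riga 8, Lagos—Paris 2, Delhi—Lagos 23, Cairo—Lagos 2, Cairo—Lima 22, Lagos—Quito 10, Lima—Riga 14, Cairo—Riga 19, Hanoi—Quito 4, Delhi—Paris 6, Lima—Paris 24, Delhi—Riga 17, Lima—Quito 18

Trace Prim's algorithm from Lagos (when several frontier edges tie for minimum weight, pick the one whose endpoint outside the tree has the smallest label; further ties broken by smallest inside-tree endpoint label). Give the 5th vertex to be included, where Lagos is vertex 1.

Riga

Grow the tree from Lagos using Prim:
Step 1: cheapest edge leaving the tree is Cairo—Lagos (2); add Cairo.
Step 2: cheapest edge leaving the tree is Lagos—Paris (2); add Paris.
Step 3: cheapest edge leaving the tree is Delhi—Paris (6); add Delhi.
Step 4: cheapest edge leaving the tree is Lagos—Riga (8); add Riga.
Step 5: cheapest edge leaving the tree is Lagos—Quito (10); add Quito.
Step 6: cheapest edge leaving the tree is Hanoi—Quito (4); add Hanoi.
Step 7: cheapest edge leaving the tree is Lima—Riga (14); add Lima.
Vertex order: Lagos, Cairo, Paris, Delhi, Riga, Quito, Hanoi, Lima. The 5th vertex is Riga.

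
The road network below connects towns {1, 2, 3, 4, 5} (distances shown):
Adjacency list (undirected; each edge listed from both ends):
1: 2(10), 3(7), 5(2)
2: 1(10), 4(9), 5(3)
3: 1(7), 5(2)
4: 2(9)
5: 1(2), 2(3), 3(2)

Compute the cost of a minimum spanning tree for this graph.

Prim's algorithm from 5:
Step 1: frontier [1-5 2, 3-5 2, 2-5 3] → take 1-5 (2); add 1.
Step 2: frontier [1-3 7, 1-2 10, 3-5 2, 2-5 3] → take 3-5 (2); add 3.
Step 3: frontier [1-2 10, 2-5 3] → take 2-5 (3); add 2.
Step 4: frontier [2-4 9] → take 2-4 (9); add 4.
MST edges: 1-5, 3-5, 2-5, 2-4; total weight 2+2+3+9 = 16.

16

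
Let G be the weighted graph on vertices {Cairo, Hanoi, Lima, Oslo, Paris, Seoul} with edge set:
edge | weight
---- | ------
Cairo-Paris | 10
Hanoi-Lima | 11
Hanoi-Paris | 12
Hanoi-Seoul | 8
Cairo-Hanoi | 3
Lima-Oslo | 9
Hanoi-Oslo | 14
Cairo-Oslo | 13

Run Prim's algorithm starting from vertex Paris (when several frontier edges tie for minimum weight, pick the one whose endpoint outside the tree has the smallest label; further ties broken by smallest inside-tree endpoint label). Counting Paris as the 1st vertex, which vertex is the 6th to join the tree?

Prim's algorithm from Paris:
Step 1: cheapest edge leaving the tree is Cairo-Paris (10); add Cairo.
Step 2: cheapest edge leaving the tree is Cairo-Hanoi (3); add Hanoi.
Step 3: cheapest edge leaving the tree is Hanoi-Seoul (8); add Seoul.
Step 4: cheapest edge leaving the tree is Hanoi-Lima (11); add Lima.
Step 5: cheapest edge leaving the tree is Lima-Oslo (9); add Oslo.
Vertex order: Paris, Cairo, Hanoi, Seoul, Lima, Oslo. The 6th vertex is Oslo.

Oslo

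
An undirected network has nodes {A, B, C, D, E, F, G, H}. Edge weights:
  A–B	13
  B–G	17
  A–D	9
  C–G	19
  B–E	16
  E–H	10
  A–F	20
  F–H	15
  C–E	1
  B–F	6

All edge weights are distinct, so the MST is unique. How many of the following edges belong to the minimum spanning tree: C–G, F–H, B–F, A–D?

Kruskal: consider edges lightest-first.
C–E (1): add — endpoints in different components.
B–F (6): add — endpoints in different components.
A–D (9): add — endpoints in different components.
E–H (10): add — endpoints in different components.
A–B (13): add — endpoints in different components.
F–H (15): add — endpoints in different components.
B–E (16): skip — B and E already connected.
B–G (17): add — endpoints in different components.
MST edge set: {C–E, B–F, A–D, E–H, A–B, F–H, B–G}.
Of the listed edges, {F–H, B–F, A–D} are in the MST → 3.

3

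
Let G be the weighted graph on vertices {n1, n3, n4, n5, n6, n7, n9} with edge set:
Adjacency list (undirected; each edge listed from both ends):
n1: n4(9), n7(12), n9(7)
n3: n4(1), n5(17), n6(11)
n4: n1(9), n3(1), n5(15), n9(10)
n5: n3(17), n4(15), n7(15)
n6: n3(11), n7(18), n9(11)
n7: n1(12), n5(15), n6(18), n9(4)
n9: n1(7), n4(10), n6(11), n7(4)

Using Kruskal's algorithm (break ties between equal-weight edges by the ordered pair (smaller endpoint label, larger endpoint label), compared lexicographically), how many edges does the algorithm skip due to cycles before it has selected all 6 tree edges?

3

Kruskal's algorithm — process edges by increasing weight (ties by edge label):
n3 n4 (1): add — endpoints in different components.
n7 n9 (4): add — endpoints in different components.
n1 n9 (7): add — endpoints in different components.
n1 n4 (9): add — endpoints in different components.
n4 n9 (10): skip — n9 and n4 already connected.
n3 n6 (11): add — endpoints in different components.
n6 n9 (11): skip — n9 and n6 already connected.
n1 n7 (12): skip — n7 and n1 already connected.
n4 n5 (15): add — endpoints in different components.
Edges rejected before the tree was complete: 3.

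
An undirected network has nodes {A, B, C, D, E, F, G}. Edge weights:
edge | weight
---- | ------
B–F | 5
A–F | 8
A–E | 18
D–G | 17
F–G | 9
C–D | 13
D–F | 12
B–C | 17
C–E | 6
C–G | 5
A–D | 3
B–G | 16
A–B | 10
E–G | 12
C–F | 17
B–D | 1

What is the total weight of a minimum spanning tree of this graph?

Prim's algorithm from F:
Step 1: cheapest edge leaving the tree is B–F (5); add B.
Step 2: cheapest edge leaving the tree is B–D (1); add D.
Step 3: cheapest edge leaving the tree is A–D (3); add A.
Step 4: cheapest edge leaving the tree is F–G (9); add G.
Step 5: cheapest edge leaving the tree is C–G (5); add C.
Step 6: cheapest edge leaving the tree is C–E (6); add E.
MST edges: B–F, B–D, A–D, F–G, C–G, C–E; total weight 5+1+3+9+5+6 = 29.

29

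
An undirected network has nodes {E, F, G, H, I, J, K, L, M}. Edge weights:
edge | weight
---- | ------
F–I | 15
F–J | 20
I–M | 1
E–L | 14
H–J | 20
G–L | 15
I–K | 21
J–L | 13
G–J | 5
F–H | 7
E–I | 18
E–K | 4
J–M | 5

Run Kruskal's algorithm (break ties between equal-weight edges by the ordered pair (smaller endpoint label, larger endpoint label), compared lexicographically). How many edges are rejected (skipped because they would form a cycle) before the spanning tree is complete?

Sort edges by weight, then run Kruskal:
I–M (1): add — endpoints in different components.
E–K (4): add — endpoints in different components.
G–J (5): add — endpoints in different components.
J–M (5): add — endpoints in different components.
F–H (7): add — endpoints in different components.
J–L (13): add — endpoints in different components.
E–L (14): add — endpoints in different components.
F–I (15): add — endpoints in different components.
Edges rejected before the tree was complete: 0.

0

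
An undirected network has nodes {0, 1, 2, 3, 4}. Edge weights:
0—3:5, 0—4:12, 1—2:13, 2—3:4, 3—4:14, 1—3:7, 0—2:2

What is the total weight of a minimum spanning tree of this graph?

Prim's algorithm from 4:
Step 1: cheapest edge leaving the tree is 0—4 (12); add 0.
Step 2: cheapest edge leaving the tree is 0—2 (2); add 2.
Step 3: cheapest edge leaving the tree is 2—3 (4); add 3.
Step 4: cheapest edge leaving the tree is 1—3 (7); add 1.
MST edges: 0—4, 0—2, 2—3, 1—3; total weight 12+2+4+7 = 25.

25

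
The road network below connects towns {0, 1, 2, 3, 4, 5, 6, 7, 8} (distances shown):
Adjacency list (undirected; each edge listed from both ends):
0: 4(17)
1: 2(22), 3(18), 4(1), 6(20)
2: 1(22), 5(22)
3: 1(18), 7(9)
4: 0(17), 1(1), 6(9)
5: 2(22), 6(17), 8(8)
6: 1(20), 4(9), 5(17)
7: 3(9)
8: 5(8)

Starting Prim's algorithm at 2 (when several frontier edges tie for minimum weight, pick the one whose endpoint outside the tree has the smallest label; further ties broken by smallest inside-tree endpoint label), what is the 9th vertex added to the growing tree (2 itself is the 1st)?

7

Grow the tree from 2 using Prim:
Step 1: frontier [1–2 22, 2–5 22] → take 1–2 (22); add 1.
Step 2: frontier [1–4 1, 1–3 18, 1–6 20, 2–5 22] → take 1–4 (1); add 4.
Step 3: frontier [1–3 18, 1–6 20, 2–5 22, 4–6 9, 0–4 17] → take 4–6 (9); add 6.
Step 4: frontier [1–3 18, 2–5 22, 0–4 17, 5–6 17] → take 0–4 (17); add 0.
Step 5: frontier [1–3 18, 2–5 22, 5–6 17] → take 5–6 (17); add 5.
Step 6: frontier [1–3 18, 5–8 8] → take 5–8 (8); add 8.
Step 7: frontier [1–3 18] → take 1–3 (18); add 3.
Step 8: frontier [3–7 9] → take 3–7 (9); add 7.
Vertex order: 2, 1, 4, 6, 0, 5, 8, 3, 7. The 9th vertex is 7.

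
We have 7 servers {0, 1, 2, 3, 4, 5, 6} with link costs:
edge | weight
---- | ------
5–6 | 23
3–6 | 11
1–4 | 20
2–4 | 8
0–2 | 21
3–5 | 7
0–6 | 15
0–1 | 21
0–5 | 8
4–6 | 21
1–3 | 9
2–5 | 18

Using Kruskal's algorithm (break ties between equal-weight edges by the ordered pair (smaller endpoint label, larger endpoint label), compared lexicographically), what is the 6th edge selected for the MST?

Sort edges by weight, then run Kruskal:
3–5 (7): add. Components now {0} {1} {2} {3,5} {4} {6}
0–5 (8): add. Components now {0,3,5} {1} {2} {4} {6}
2–4 (8): add. Components now {0,3,5} {1} {2,4} {6}
1–3 (9): add. Components now {0,1,3,5} {2,4} {6}
3–6 (11): add. Components now {0,1,3,5,6} {2,4}
0–6 (15): skip — 0 and 6 already connected.
2–5 (18): add. Components now {0,1,2,3,4,5,6}
The 6th edge added is 2–5.

2-5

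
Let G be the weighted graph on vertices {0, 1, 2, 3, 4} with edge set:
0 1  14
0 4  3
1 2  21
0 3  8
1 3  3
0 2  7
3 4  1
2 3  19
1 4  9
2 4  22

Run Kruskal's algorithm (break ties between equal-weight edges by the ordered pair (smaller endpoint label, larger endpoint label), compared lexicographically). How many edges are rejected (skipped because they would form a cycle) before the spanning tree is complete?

Kruskal: consider edges lightest-first.
3 4 (1): add — endpoints in different components.
0 4 (3): add — endpoints in different components.
1 3 (3): add — endpoints in different components.
0 2 (7): add — endpoints in different components.
Edges rejected before the tree was complete: 0.

0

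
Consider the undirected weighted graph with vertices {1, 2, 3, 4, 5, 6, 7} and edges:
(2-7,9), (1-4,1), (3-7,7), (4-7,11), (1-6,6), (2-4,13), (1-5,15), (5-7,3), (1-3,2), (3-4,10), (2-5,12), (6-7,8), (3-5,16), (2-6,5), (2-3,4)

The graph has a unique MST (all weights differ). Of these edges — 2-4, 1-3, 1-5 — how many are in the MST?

Sort edges by weight, then run Kruskal:
1-4 (1): add. Components now {1,4} {2} {3} {5} {6} {7}
1-3 (2): add. Components now {1,3,4} {2} {5} {6} {7}
5-7 (3): add. Components now {1,3,4} {2} {5,7} {6}
2-3 (4): add. Components now {1,2,3,4} {5,7} {6}
2-6 (5): add. Components now {1,2,3,4,6} {5,7}
1-6 (6): skip — 1 and 6 already connected.
3-7 (7): add. Components now {1,2,3,4,5,6,7}
MST edge set: {1-4, 1-3, 5-7, 2-3, 2-6, 3-7}.
Of the listed edges, {1-3} are in the MST → 1.

1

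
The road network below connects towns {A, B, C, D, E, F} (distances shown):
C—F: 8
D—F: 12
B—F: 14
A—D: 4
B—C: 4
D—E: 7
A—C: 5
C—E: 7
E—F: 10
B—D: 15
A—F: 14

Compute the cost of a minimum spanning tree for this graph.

Prim's algorithm from A:
Step 1: frontier [A—D 4, A—C 5, A—F 14] → take A—D (4); add D.
Step 2: frontier [A—C 5, A—F 14, D—E 7, D—F 12, B—D 15] → take A—C (5); add C.
Step 3: frontier [A—F 14, B—C 4, C—E 7, C—F 8, D—E 7, D—F 12, B—D 15] → take B—C (4); add B.
Step 4: frontier [A—F 14, B—F 14, C—E 7, C—F 8, D—E 7, D—F 12] → take C—E (7); add E.
Step 5: frontier [A—F 14, B—F 14, C—F 8, D—F 12, E—F 10] → take C—F (8); add F.
MST edges: A—D, A—C, B—C, C—E, C—F; total weight 4+5+4+7+8 = 28.

28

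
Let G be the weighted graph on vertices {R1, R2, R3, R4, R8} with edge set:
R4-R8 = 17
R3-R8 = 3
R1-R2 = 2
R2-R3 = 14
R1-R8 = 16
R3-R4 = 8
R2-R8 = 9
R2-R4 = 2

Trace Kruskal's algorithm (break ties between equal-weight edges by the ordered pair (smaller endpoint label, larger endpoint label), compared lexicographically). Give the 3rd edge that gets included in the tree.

Kruskal: consider edges lightest-first.
R1-R2 (2): add. Components now {R1,R2} {R3} {R4} {R8}
R2-R4 (2): add. Components now {R1,R2,R4} {R3} {R8}
R3-R8 (3): add. Components now {R1,R2,R4} {R3,R8}
R3-R4 (8): add. Components now {R1,R2,R3,R4,R8}
The 3rd edge added is R3-R8.

R3-R8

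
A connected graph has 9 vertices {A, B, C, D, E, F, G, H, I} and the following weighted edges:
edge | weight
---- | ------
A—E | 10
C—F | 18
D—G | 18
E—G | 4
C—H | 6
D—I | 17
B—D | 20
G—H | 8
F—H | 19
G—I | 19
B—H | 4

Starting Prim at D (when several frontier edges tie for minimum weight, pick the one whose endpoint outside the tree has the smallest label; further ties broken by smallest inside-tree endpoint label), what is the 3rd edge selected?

E-G

Prim, starting at D.
Step 1: cheapest edge leaving the tree is D—I (17); add I.
Step 2: cheapest edge leaving the tree is D—G (18); add G.
Step 3: cheapest edge leaving the tree is E—G (4); add E.
Step 4: cheapest edge leaving the tree is G—H (8); add H.
Step 5: cheapest edge leaving the tree is B—H (4); add B.
Step 6: cheapest edge leaving the tree is C—H (6); add C.
Step 7: cheapest edge leaving the tree is A—E (10); add A.
Step 8: cheapest edge leaving the tree is C—F (18); add F.
The 3rd edge added is E—G.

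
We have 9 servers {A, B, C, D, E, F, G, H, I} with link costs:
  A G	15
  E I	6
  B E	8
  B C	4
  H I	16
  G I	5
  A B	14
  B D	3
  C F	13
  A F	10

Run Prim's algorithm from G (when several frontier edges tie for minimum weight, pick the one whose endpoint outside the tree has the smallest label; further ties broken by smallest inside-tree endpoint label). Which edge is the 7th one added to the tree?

Prim, starting at G.
Step 1: cheapest edge leaving the tree is G I (5); add I.
Step 2: cheapest edge leaving the tree is E I (6); add E.
Step 3: cheapest edge leaving the tree is B E (8); add B.
Step 4: cheapest edge leaving the tree is B D (3); add D.
Step 5: cheapest edge leaving the tree is B C (4); add C.
Step 6: cheapest edge leaving the tree is C F (13); add F.
Step 7: cheapest edge leaving the tree is A F (10); add A.
Step 8: cheapest edge leaving the tree is H I (16); add H.
The 7th edge added is A F.

A-F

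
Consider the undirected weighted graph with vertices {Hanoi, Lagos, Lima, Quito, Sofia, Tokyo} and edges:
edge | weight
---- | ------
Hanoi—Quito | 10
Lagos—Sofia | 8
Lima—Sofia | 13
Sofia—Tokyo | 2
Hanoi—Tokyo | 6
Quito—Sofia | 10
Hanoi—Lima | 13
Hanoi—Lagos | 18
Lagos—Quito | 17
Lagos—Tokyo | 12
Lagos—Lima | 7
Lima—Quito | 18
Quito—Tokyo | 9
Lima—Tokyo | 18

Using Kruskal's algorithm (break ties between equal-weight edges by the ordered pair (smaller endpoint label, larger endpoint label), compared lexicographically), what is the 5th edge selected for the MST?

Kruskal's algorithm — process edges by increasing weight (ties by edge label):
Sofia—Tokyo (2): add. Components now {Lagos} {Sofia,Tokyo} {Hanoi} {Quito} {Lima}
Hanoi—Tokyo (6): add. Components now {Lagos} {Hanoi,Sofia,Tokyo} {Quito} {Lima}
Lagos—Lima (7): add. Components now {Lagos,Lima} {Hanoi,Sofia,Tokyo} {Quito}
Lagos—Sofia (8): add. Components now {Hanoi,Lagos,Lima,Sofia,Tokyo} {Quito}
Quito—Tokyo (9): add. Components now {Hanoi,Lagos,Lima,Quito,Sofia,Tokyo}
The 5th edge added is Quito—Tokyo.

Quito-Tokyo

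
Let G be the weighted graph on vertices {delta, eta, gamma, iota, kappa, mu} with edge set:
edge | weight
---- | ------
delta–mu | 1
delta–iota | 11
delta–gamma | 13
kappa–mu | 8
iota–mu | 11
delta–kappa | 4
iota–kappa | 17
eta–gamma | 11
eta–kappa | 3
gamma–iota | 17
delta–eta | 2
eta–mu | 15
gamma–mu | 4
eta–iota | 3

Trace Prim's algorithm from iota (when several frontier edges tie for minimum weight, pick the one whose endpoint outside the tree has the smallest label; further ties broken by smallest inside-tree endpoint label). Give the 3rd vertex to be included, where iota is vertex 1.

delta

Grow the tree from iota using Prim:
Step 1: cheapest edge leaving the tree is eta–iota (3); add eta.
Step 2: cheapest edge leaving the tree is delta–eta (2); add delta.
Step 3: cheapest edge leaving the tree is delta–mu (1); add mu.
Step 4: cheapest edge leaving the tree is eta–kappa (3); add kappa.
Step 5: cheapest edge leaving the tree is gamma–mu (4); add gamma.
Vertex order: iota, eta, delta, mu, kappa, gamma. The 3rd vertex is delta.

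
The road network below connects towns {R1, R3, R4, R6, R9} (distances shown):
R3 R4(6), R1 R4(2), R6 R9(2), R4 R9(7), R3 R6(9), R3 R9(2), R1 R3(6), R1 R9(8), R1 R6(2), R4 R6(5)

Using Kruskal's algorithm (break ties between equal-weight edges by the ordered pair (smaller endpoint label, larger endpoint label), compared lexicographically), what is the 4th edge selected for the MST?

Kruskal's algorithm — process edges by increasing weight (ties by edge label):
R1 R4 (2): add. Components now {R1,R4} {R9} {R3} {R6}
R1 R6 (2): add. Components now {R1,R4,R6} {R9} {R3}
R3 R9 (2): add. Components now {R1,R4,R6} {R3,R9}
R6 R9 (2): add. Components now {R1,R3,R4,R6,R9}
The 4th edge added is R6 R9.

R6-R9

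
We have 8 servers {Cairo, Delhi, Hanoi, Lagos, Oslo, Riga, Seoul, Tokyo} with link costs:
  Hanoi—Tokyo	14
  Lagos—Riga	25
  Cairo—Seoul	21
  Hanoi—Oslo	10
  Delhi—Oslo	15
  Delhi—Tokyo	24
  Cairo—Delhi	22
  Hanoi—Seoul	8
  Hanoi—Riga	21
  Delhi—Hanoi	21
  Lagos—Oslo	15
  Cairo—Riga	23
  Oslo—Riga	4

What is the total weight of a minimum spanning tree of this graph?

87

Grow the tree from Oslo using Prim:
Step 1: frontier [Oslo—Riga 4, Hanoi—Oslo 10, Delhi—Oslo 15, Lagos—Oslo 15] → take Oslo—Riga (4); add Riga.
Step 2: frontier [Hanoi—Oslo 10, Delhi—Oslo 15, Lagos—Oslo 15, Hanoi—Riga 21, Cairo—Riga 23, Lagos—Riga 25] → take Hanoi—Oslo (10); add Hanoi.
Step 3: frontier [Hanoi—Seoul 8, Hanoi—Tokyo 14, Delhi—Hanoi 21, Delhi—Oslo 15, Lagos—Oslo 15, Cairo—Riga 23, Lagos—Riga 25] → take Hanoi—Seoul (8); add Seoul.
Step 4: frontier [Hanoi—Tokyo 14, Delhi—Hanoi 21, Delhi—Oslo 15, Lagos—Oslo 15, Cairo—Riga 23, Lagos—Riga 25, Cairo—Seoul 21] → take Hanoi—Tokyo (14); add Tokyo.
Step 5: frontier [Delhi—Hanoi 21, Delhi—Oslo 15, Lagos—Oslo 15, Cairo—Riga 23, Lagos—Riga 25, Cairo—Seoul 21, Delhi—Tokyo 24] → take Delhi—Oslo (15); add Delhi.
Step 6: frontier [Cairo—Delhi 22, Lagos—Oslo 15, Cairo—Riga 23, Lagos—Riga 25, Cairo—Seoul 21] → take Lagos—Oslo (15); add Lagos.
Step 7: frontier [Cairo—Delhi 22, Cairo—Riga 23, Cairo—Seoul 21] → take Cairo—Seoul (21); add Cairo.
MST edges: Oslo—Riga, Hanoi—Oslo, Hanoi—Seoul, Hanoi—Tokyo, Delhi—Oslo, Lagos—Oslo, Cairo—Seoul; total weight 4+10+8+14+15+15+21 = 87.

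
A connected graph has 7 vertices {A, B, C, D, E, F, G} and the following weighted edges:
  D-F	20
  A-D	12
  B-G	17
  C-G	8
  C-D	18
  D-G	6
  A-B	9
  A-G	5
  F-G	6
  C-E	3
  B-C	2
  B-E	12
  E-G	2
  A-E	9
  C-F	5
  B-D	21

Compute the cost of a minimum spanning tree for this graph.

Grow the tree from G using Prim:
Step 1: cheapest edge leaving the tree is E-G (2); add E.
Step 2: cheapest edge leaving the tree is C-E (3); add C.
Step 3: cheapest edge leaving the tree is B-C (2); add B.
Step 4: cheapest edge leaving the tree is A-G (5); add A.
Step 5: cheapest edge leaving the tree is C-F (5); add F.
Step 6: cheapest edge leaving the tree is D-G (6); add D.
MST edges: E-G, C-E, B-C, A-G, C-F, D-G; total weight 2+3+2+5+5+6 = 23.

23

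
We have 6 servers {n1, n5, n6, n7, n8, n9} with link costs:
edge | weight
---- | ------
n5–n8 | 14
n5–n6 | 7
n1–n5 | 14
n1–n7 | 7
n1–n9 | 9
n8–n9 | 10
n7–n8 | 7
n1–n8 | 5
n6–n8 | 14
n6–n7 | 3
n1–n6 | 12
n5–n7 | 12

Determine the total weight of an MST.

Kruskal: consider edges lightest-first.
n6–n7 (3): add — endpoints in different components.
n1–n8 (5): add — endpoints in different components.
n1–n7 (7): add — endpoints in different components.
n5–n6 (7): add — endpoints in different components.
n7–n8 (7): skip — n8 and n7 already connected.
n1–n9 (9): add — endpoints in different components.
MST edges: n6–n7, n1–n8, n1–n7, n5–n6, n1–n9; total weight 3+5+7+7+9 = 31.

31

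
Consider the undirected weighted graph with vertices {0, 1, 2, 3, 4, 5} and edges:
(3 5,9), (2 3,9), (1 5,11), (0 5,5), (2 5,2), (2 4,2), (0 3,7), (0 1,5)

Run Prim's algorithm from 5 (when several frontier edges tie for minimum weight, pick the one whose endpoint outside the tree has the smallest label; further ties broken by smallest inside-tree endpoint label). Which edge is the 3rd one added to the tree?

Prim, starting at 5.
Step 1: cheapest edge leaving the tree is 2 5 (2); add 2.
Step 2: cheapest edge leaving the tree is 2 4 (2); add 4.
Step 3: cheapest edge leaving the tree is 0 5 (5); add 0.
Step 4: cheapest edge leaving the tree is 0 1 (5); add 1.
Step 5: cheapest edge leaving the tree is 0 3 (7); add 3.
The 3rd edge added is 0 5.

0-5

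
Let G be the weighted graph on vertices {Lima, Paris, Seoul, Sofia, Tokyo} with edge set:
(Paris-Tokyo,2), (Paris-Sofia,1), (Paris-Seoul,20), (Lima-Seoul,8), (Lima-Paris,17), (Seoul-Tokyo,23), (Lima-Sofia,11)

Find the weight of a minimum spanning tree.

Prim's algorithm from Paris:
Step 1: cheapest edge leaving the tree is Paris-Sofia (1); add Sofia.
Step 2: cheapest edge leaving the tree is Paris-Tokyo (2); add Tokyo.
Step 3: cheapest edge leaving the tree is Lima-Sofia (11); add Lima.
Step 4: cheapest edge leaving the tree is Lima-Seoul (8); add Seoul.
MST edges: Paris-Sofia, Paris-Tokyo, Lima-Sofia, Lima-Seoul; total weight 1+2+11+8 = 22.

22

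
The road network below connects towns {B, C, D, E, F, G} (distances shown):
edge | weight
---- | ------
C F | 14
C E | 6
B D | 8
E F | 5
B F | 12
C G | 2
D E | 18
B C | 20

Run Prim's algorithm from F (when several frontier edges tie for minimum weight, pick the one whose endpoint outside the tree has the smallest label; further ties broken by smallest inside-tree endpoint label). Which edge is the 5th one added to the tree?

B-D

Prim's algorithm from F:
Step 1: frontier [E F 5, B F 12, C F 14] → take E F (5); add E.
Step 2: frontier [C E 6, D E 18, B F 12, C F 14] → take C E (6); add C.
Step 3: frontier [C G 2, B C 20, D E 18, B F 12] → take C G (2); add G.
Step 4: frontier [B C 20, D E 18, B F 12] → take B F (12); add B.
Step 5: frontier [B D 8, D E 18] → take B D (8); add D.
The 5th edge added is B D.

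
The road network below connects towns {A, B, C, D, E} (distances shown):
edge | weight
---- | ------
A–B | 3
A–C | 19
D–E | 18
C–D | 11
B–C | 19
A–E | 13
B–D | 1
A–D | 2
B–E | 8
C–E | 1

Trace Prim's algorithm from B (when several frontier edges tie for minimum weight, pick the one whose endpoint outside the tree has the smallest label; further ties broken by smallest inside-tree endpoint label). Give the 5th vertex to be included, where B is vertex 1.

C

Grow the tree from B using Prim:
Step 1: cheapest edge leaving the tree is B–D (1); add D.
Step 2: cheapest edge leaving the tree is A–D (2); add A.
Step 3: cheapest edge leaving the tree is B–E (8); add E.
Step 4: cheapest edge leaving the tree is C–E (1); add C.
Vertex order: B, D, A, E, C. The 5th vertex is C.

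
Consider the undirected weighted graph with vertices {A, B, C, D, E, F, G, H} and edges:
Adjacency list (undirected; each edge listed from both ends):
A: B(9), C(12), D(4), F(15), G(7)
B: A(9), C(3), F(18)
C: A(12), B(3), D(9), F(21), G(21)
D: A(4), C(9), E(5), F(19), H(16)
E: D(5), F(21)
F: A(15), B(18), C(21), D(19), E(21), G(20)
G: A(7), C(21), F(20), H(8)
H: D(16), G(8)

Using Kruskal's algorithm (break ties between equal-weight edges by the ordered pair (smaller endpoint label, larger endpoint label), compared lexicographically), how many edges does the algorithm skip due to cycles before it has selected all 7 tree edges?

2

Kruskal: consider edges lightest-first.
B—C (3): add — endpoints in different components.
A—D (4): add — endpoints in different components.
D—E (5): add — endpoints in different components.
A—G (7): add — endpoints in different components.
G—H (8): add — endpoints in different components.
A—B (9): add — endpoints in different components.
C—D (9): skip — C and D already connected.
A—C (12): skip — A and C already connected.
A—F (15): add — endpoints in different components.
Edges rejected before the tree was complete: 2.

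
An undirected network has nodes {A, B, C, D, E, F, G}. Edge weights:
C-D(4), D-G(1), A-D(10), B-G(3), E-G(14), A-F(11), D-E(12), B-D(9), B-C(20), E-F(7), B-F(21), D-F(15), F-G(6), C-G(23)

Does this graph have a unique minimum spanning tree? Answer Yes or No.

Yes

Sort edges by weight, then run Kruskal:
D-G (1): add — endpoints in different components.
B-G (3): add — endpoints in different components.
C-D (4): add — endpoints in different components.
F-G (6): add — endpoints in different components.
E-F (7): add — endpoints in different components.
B-D (9): skip — B and D already connected.
A-D (10): add — endpoints in different components.
Every non-tree edge has weight strictly greater than the heaviest edge on the tree path between its endpoints, so the MST is unique.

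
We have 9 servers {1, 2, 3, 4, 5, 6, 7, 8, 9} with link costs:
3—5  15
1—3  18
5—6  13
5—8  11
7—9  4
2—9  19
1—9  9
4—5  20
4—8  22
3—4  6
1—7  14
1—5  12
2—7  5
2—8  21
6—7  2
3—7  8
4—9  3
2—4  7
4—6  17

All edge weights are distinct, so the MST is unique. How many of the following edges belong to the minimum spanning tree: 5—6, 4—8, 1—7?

Kruskal's algorithm — process edges by increasing weight (ties by edge label):
6—7 (2): add — endpoints in different components.
4—9 (3): add — endpoints in different components.
7—9 (4): add — endpoints in different components.
2—7 (5): add — endpoints in different components.
3—4 (6): add — endpoints in different components.
2—4 (7): skip — 2 and 4 already connected.
3—7 (8): skip — 3 and 7 already connected.
1—9 (9): add — endpoints in different components.
5—8 (11): add — endpoints in different components.
1—5 (12): add — endpoints in different components.
MST edge set: {6—7, 4—9, 7—9, 2—7, 3—4, 1—9, 5—8, 1—5}.
Of the listed edges, {} are in the MST → 0.

0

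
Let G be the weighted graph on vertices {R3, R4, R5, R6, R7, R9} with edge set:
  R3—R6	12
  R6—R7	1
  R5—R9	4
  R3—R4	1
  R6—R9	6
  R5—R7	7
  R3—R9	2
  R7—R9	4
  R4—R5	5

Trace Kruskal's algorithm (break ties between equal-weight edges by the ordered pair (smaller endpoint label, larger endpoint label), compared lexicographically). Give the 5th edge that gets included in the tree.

Kruskal's algorithm — process edges by increasing weight (ties by edge label):
R3—R4 (1): add — endpoints in different components.
R6—R7 (1): add — endpoints in different components.
R3—R9 (2): add — endpoints in different components.
R5—R9 (4): add — endpoints in different components.
R7—R9 (4): add — endpoints in different components.
The 5th edge added is R7—R9.

R7-R9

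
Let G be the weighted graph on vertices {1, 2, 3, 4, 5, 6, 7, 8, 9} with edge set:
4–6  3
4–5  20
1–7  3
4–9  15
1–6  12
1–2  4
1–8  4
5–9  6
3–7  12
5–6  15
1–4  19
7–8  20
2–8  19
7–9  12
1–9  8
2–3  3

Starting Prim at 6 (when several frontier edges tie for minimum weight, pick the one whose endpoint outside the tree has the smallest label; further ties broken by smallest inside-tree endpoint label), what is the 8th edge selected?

Prim, starting at 6.
Step 1: cheapest edge leaving the tree is 4–6 (3); add 4.
Step 2: cheapest edge leaving the tree is 1–6 (12); add 1.
Step 3: cheapest edge leaving the tree is 1–7 (3); add 7.
Step 4: cheapest edge leaving the tree is 1–2 (4); add 2.
Step 5: cheapest edge leaving the tree is 2–3 (3); add 3.
Step 6: cheapest edge leaving the tree is 1–8 (4); add 8.
Step 7: cheapest edge leaving the tree is 1–9 (8); add 9.
Step 8: cheapest edge leaving the tree is 5–9 (6); add 5.
The 8th edge added is 5–9.

5-9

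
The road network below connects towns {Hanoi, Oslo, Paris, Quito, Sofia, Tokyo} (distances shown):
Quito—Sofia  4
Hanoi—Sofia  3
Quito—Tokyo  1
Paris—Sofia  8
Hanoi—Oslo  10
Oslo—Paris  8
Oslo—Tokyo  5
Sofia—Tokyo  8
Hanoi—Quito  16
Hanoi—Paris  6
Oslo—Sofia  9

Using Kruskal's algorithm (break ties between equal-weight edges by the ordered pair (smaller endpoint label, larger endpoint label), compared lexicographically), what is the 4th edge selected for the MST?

Sort edges by weight, then run Kruskal:
Quito—Tokyo (1): add — endpoints in different components.
Hanoi—Sofia (3): add — endpoints in different components.
Quito—Sofia (4): add — endpoints in different components.
Oslo—Tokyo (5): add — endpoints in different components.
Hanoi—Paris (6): add — endpoints in different components.
The 4th edge added is Oslo—Tokyo.

Oslo-Tokyo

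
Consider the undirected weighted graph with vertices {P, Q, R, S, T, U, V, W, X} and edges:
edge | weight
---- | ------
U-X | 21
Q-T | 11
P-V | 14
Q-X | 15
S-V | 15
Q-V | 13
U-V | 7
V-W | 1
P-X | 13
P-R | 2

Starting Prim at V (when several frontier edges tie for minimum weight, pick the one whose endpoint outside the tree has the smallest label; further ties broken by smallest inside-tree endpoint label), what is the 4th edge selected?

Q-T

Grow the tree from V using Prim:
Step 1: frontier [V-W 1, U-V 7, Q-V 13, P-V 14, S-V 15] → take V-W (1); add W.
Step 2: frontier [U-V 7, Q-V 13, P-V 14, S-V 15] → take U-V (7); add U.
Step 3: frontier [U-X 21, Q-V 13, P-V 14, S-V 15] → take Q-V (13); add Q.
Step 4: frontier [Q-T 11, Q-X 15, U-X 21, P-V 14, S-V 15] → take Q-T (11); add T.
Step 5: frontier [Q-X 15, U-X 21, P-V 14, S-V 15] → take P-V (14); add P.
Step 6: frontier [P-R 2, P-X 13, Q-X 15, U-X 21, S-V 15] → take P-R (2); add R.
Step 7: frontier [P-X 13, Q-X 15, U-X 21, S-V 15] → take P-X (13); add X.
Step 8: frontier [S-V 15] → take S-V (15); add S.
The 4th edge added is Q-T.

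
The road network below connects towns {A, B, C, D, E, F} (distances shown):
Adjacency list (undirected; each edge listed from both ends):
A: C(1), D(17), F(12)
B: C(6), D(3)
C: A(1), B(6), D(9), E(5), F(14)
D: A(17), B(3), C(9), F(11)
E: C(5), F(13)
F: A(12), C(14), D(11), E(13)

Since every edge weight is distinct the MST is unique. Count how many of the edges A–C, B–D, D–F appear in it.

3

Kruskal: consider edges lightest-first.
A–C (1): add. Components now {A,C} {B} {D} {E} {F}
B–D (3): add. Components now {A,C} {B,D} {E} {F}
C–E (5): add. Components now {A,C,E} {B,D} {F}
B–C (6): add. Components now {A,B,C,D,E} {F}
C–D (9): skip — C and D already connected.
D–F (11): add. Components now {A,B,C,D,E,F}
MST edge set: {A–C, B–D, C–E, B–C, D–F}.
Of the listed edges, {A–C, B–D, D–F} are in the MST → 3.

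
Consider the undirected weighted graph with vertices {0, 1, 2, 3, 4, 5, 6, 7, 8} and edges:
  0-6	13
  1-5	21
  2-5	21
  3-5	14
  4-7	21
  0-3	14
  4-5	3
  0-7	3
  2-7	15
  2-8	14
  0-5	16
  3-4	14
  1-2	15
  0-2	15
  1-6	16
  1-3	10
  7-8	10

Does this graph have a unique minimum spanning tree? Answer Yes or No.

No

Kruskal: consider edges lightest-first.
0-7 (3): add — endpoints in different components.
4-5 (3): add — endpoints in different components.
1-3 (10): add — endpoints in different components.
7-8 (10): add — endpoints in different components.
0-6 (13): add — endpoints in different components.
0-3 (14): add — endpoints in different components.
2-8 (14): add — endpoints in different components.
3-4 (14): add — endpoints in different components.
Non-tree edge 3-5 has weight 14, equal to the heaviest edge on its tree cycle — swapping gives another MST of the same weight. Not unique.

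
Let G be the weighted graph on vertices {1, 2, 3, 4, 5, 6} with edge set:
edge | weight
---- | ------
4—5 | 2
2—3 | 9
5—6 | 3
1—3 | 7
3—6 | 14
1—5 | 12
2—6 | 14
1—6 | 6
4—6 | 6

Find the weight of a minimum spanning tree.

27

Grow the tree from 5 using Prim:
Step 1: cheapest edge leaving the tree is 4—5 (2); add 4.
Step 2: cheapest edge leaving the tree is 5—6 (3); add 6.
Step 3: cheapest edge leaving the tree is 1—6 (6); add 1.
Step 4: cheapest edge leaving the tree is 1—3 (7); add 3.
Step 5: cheapest edge leaving the tree is 2—3 (9); add 2.
MST edges: 4—5, 5—6, 1—6, 1—3, 2—3; total weight 2+3+6+7+9 = 27.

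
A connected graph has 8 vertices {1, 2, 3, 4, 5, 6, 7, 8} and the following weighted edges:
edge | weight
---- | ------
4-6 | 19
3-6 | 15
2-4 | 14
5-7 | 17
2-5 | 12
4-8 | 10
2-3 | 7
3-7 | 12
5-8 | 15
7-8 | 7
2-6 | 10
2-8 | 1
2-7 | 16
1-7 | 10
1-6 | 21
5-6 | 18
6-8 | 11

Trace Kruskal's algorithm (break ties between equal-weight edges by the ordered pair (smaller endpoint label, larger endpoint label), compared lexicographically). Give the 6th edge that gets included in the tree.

Kruskal: consider edges lightest-first.
2-8 (1): add — endpoints in different components.
2-3 (7): add — endpoints in different components.
7-8 (7): add — endpoints in different components.
1-7 (10): add — endpoints in different components.
2-6 (10): add — endpoints in different components.
4-8 (10): add — endpoints in different components.
6-8 (11): skip — 6 and 8 already connected.
2-5 (12): add — endpoints in different components.
The 6th edge added is 4-8.

4-8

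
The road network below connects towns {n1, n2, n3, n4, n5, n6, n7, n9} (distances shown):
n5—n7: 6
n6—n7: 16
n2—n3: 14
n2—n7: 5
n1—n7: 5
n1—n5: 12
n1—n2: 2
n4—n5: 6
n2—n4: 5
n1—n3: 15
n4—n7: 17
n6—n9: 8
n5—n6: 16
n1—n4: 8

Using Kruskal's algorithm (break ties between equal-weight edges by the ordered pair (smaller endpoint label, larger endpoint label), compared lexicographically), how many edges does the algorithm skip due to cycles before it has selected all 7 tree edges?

Sort edges by weight, then run Kruskal:
n1—n2 (2): add — endpoints in different components.
n1—n7 (5): add — endpoints in different components.
n2—n4 (5): add — endpoints in different components.
n2—n7 (5): skip — n2 and n7 already connected.
n4—n5 (6): add — endpoints in different components.
n5—n7 (6): skip — n5 and n7 already connected.
n1—n4 (8): skip — n1 and n4 already connected.
n6—n9 (8): add — endpoints in different components.
n1—n5 (12): skip — n1 and n5 already connected.
n2—n3 (14): add — endpoints in different components.
n1—n3 (15): skip — n3 and n1 already connected.
n5—n6 (16): add — endpoints in different components.
Edges rejected before the tree was complete: 5.

5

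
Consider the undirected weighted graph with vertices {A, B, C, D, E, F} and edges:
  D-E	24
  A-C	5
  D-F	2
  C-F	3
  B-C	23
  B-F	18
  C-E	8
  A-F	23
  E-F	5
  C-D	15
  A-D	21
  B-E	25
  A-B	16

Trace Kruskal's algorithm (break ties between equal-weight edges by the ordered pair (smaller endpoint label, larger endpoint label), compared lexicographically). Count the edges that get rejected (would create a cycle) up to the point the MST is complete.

2

Kruskal: consider edges lightest-first.
D-F (2): add. Components now {A} {B} {C} {D,F} {E}
C-F (3): add. Components now {A} {B} {C,D,F} {E}
A-C (5): add. Components now {A,C,D,F} {B} {E}
E-F (5): add. Components now {A,C,D,E,F} {B}
C-E (8): skip — C and E already connected.
C-D (15): skip — C and D already connected.
A-B (16): add. Components now {A,B,C,D,E,F}
Edges rejected before the tree was complete: 2.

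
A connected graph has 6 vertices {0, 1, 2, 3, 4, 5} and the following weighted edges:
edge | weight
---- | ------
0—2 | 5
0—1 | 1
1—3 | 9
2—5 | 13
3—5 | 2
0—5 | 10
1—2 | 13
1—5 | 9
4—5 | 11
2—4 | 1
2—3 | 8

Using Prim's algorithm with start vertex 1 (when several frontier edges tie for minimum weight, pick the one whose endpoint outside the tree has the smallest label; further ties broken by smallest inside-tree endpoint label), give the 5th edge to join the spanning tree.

Prim's algorithm from 1:
Step 1: cheapest edge leaving the tree is 0—1 (1); add 0.
Step 2: cheapest edge leaving the tree is 0—2 (5); add 2.
Step 3: cheapest edge leaving the tree is 2—4 (1); add 4.
Step 4: cheapest edge leaving the tree is 2—3 (8); add 3.
Step 5: cheapest edge leaving the tree is 3—5 (2); add 5.
The 5th edge added is 3—5.

3-5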